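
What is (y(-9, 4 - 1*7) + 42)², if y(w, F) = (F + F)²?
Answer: 6084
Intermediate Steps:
y(w, F) = 4*F² (y(w, F) = (2*F)² = 4*F²)
(y(-9, 4 - 1*7) + 42)² = (4*(4 - 1*7)² + 42)² = (4*(4 - 7)² + 42)² = (4*(-3)² + 42)² = (4*9 + 42)² = (36 + 42)² = 78² = 6084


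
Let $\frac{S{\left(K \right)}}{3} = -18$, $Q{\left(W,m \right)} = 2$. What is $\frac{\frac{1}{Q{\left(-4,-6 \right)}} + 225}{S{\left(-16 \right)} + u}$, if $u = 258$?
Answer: $\frac{451}{408} \approx 1.1054$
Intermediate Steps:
$S{\left(K \right)} = -54$ ($S{\left(K \right)} = 3 \left(-18\right) = -54$)
$\frac{\frac{1}{Q{\left(-4,-6 \right)}} + 225}{S{\left(-16 \right)} + u} = \frac{\frac{1}{2} + 225}{-54 + 258} = \frac{\frac{1}{2} + 225}{204} = \frac{451}{2} \cdot \frac{1}{204} = \frac{451}{408}$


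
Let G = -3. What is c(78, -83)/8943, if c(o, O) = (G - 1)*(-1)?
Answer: 4/8943 ≈ 0.00044728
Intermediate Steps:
c(o, O) = 4 (c(o, O) = (-3 - 1)*(-1) = -4*(-1) = 4)
c(78, -83)/8943 = 4/8943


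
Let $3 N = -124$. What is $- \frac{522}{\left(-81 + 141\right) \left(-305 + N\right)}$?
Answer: $\frac{261}{10390} \approx 0.02512$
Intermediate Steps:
$N = - \frac{124}{3}$ ($N = \frac{1}{3} \left(-124\right) = - \frac{124}{3} \approx -41.333$)
$- \frac{522}{\left(-81 + 141\right) \left(-305 + N\right)} = - \frac{522}{\left(-81 + 141\right) \left(-305 - \frac{124}{3}\right)} = - \frac{522}{60 \left(- \frac{1039}{3}\right)} = - \frac{522}{-20780} = \left(-522\right) \left(- \frac{1}{20780}\right) = \frac{261}{10390}$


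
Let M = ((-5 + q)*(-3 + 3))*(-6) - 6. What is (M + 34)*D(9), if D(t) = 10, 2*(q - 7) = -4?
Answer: 280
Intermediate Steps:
q = 5 (q = 7 + (½)*(-4) = 7 - 2 = 5)
M = -6 (M = ((-5 + 5)*(-3 + 3))*(-6) - 6 = (0*0)*(-6) - 6 = 0*(-6) - 6 = 0 - 6 = -6)
(M + 34)*D(9) = (-6 + 34)*10 = 28*10 = 280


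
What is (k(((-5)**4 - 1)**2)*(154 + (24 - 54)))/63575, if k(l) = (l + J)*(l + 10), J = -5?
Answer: 18800336409544/63575 ≈ 2.9572e+8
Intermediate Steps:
k(l) = (-5 + l)*(10 + l) (k(l) = (l - 5)*(l + 10) = (-5 + l)*(10 + l))
(k(((-5)**4 - 1)**2)*(154 + (24 - 54)))/63575 = ((-50 + (((-5)**4 - 1)**2)**2 + 5*((-5)**4 - 1)**2)*(154 + (24 - 54)))/63575 = ((-50 + ((625 - 1)**2)**2 + 5*(625 - 1)**2)*(154 - 30))*(1/63575) = ((-50 + (624**2)**2 + 5*624**2)*124)*(1/63575) = ((-50 + 389376**2 + 5*389376)*124)*(1/63575) = ((-50 + 151613669376 + 1946880)*124)*(1/63575) = (151615616206*124)*(1/63575) = 18800336409544*(1/63575) = 18800336409544/63575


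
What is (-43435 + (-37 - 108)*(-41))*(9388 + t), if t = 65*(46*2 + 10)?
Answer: -600514820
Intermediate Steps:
t = 6630 (t = 65*(92 + 10) = 65*102 = 6630)
(-43435 + (-37 - 108)*(-41))*(9388 + t) = (-43435 + (-37 - 108)*(-41))*(9388 + 6630) = (-43435 - 145*(-41))*16018 = (-43435 + 5945)*16018 = -37490*16018 = -600514820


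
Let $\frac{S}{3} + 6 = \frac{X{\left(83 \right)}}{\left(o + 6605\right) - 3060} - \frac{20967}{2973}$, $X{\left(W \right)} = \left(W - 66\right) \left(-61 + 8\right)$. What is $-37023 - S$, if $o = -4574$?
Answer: $- \frac{12572181775}{339913} \approx -36987.0$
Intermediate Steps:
$X{\left(W \right)} = 3498 - 53 W$ ($X{\left(W \right)} = \left(-66 + W\right) \left(-53\right) = 3498 - 53 W$)
$S = - \frac{12417224}{339913}$ ($S = -18 + 3 \left(\frac{3498 - 4399}{\left(-4574 + 6605\right) - 3060} - \frac{20967}{2973}\right) = -18 + 3 \left(\frac{3498 - 4399}{2031 - 3060} - \frac{6989}{991}\right) = -18 + 3 \left(- \frac{901}{-1029} - \frac{6989}{991}\right) = -18 + 3 \left(\left(-901\right) \left(- \frac{1}{1029}\right) - \frac{6989}{991}\right) = -18 + 3 \left(\frac{901}{1029} - \frac{6989}{991}\right) = -18 + 3 \left(- \frac{6298790}{1019739}\right) = -18 - \frac{6298790}{339913} = - \frac{12417224}{339913} \approx -36.531$)
$-37023 - S = -37023 - - \frac{12417224}{339913} = -37023 + \frac{12417224}{339913} = - \frac{12572181775}{339913}$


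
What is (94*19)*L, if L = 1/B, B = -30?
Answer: -893/15 ≈ -59.533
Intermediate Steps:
L = -1/30 (L = 1/(-30) = -1/30 ≈ -0.033333)
(94*19)*L = (94*19)*(-1/30) = 1786*(-1/30) = -893/15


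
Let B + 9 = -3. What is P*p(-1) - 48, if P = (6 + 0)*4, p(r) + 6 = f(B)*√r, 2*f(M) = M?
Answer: -192 - 144*I ≈ -192.0 - 144.0*I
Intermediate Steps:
B = -12 (B = -9 - 3 = -12)
f(M) = M/2
p(r) = -6 - 6*√r (p(r) = -6 + ((½)*(-12))*√r = -6 - 6*√r)
P = 24 (P = 6*4 = 24)
P*p(-1) - 48 = 24*(-6 - 6*I) - 48 = (-144 - 144*I) - 48 = -192 - 144*I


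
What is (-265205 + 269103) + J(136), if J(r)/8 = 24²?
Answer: 8506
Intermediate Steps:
J(r) = 4608 (J(r) = 8*24² = 8*576 = 4608)
(-265205 + 269103) + J(136) = (-265205 + 269103) + 4608 = 3898 + 4608 = 8506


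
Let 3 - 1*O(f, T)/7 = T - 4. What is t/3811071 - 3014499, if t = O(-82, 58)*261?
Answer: -3829489937202/1270357 ≈ -3.0145e+6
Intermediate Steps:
O(f, T) = 49 - 7*T (O(f, T) = 21 - 7*(T - 4) = 21 - 7*(-4 + T) = 21 + (28 - 7*T) = 49 - 7*T)
t = -93177 (t = (49 - 7*58)*261 = (49 - 406)*261 = -357*261 = -93177)
t/3811071 - 3014499 = -93177/3811071 - 3014499 = -93177*1/3811071 - 3014499 = -31059/1270357 - 3014499 = -3829489937202/1270357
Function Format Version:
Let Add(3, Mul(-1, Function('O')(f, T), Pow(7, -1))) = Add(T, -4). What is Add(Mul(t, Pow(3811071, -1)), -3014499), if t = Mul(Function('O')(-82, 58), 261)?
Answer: Rational(-3829489937202, 1270357) ≈ -3.0145e+6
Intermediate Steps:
Function('O')(f, T) = Add(49, Mul(-7, T)) (Function('O')(f, T) = Add(21, Mul(-7, Add(T, -4))) = Add(21, Mul(-7, Add(-4, T))) = Add(21, Add(28, Mul(-7, T))) = Add(49, Mul(-7, T)))
t = -93177 (t = Mul(Add(49, Mul(-7, 58)), 261) = Mul(Add(49, -406), 261) = Mul(-357, 261) = -93177)
Add(Mul(t, Pow(3811071, -1)), -3014499) = Add(Mul(-93177, Pow(3811071, -1)), -3014499) = Add(Mul(-93177, Rational(1, 3811071)), -3014499) = Add(Rational(-31059, 1270357), -3014499) = Rational(-3829489937202, 1270357)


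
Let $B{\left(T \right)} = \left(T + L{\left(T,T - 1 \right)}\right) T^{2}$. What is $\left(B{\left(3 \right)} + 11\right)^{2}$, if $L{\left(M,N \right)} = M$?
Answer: $4225$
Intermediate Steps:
$B{\left(T \right)} = 2 T^{3}$ ($B{\left(T \right)} = \left(T + T\right) T^{2} = 2 T T^{2} = 2 T^{3}$)
$\left(B{\left(3 \right)} + 11\right)^{2} = \left(2 \cdot 3^{3} + 11\right)^{2} = \left(2 \cdot 27 + 11\right)^{2} = \left(54 + 11\right)^{2} = 65^{2} = 4225$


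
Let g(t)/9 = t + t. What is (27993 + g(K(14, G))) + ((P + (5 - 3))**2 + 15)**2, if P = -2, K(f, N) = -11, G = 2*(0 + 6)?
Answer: 28020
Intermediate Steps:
G = 12 (G = 2*6 = 12)
g(t) = 18*t (g(t) = 9*(t + t) = 9*(2*t) = 18*t)
(27993 + g(K(14, G))) + ((P + (5 - 3))**2 + 15)**2 = (27993 + 18*(-11)) + ((-2 + (5 - 3))**2 + 15)**2 = (27993 - 198) + ((-2 + 2)**2 + 15)**2 = 27795 + (0**2 + 15)**2 = 27795 + (0 + 15)**2 = 27795 + 15**2 = 27795 + 225 = 28020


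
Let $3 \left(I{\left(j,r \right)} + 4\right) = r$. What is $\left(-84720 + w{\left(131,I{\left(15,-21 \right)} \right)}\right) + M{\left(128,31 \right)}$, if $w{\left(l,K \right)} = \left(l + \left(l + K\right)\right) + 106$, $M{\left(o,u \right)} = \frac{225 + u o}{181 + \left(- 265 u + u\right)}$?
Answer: $- \frac{675161282}{8003} \approx -84364.0$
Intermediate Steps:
$I{\left(j,r \right)} = -4 + \frac{r}{3}$
$M{\left(o,u \right)} = \frac{225 + o u}{181 - 264 u}$
$w{\left(l,K \right)} = 106 + K + 2 l$ ($w{\left(l,K \right)} = \left(l + \left(K + l\right)\right) + 106 = \left(K + 2 l\right) + 106 = 106 + K + 2 l$)
$\left(-84720 + w{\left(131,I{\left(15,-21 \right)} \right)}\right) + M{\left(128,31 \right)} = \left(-84720 + \left(106 + \left(-4 + \frac{1}{3} \left(-21\right)\right) + 2 \cdot 131\right)\right) + \frac{-225 - 128 \cdot 31}{-181 + 264 \cdot 31} = \left(-84720 + \left(106 - 11 + 262\right)\right) + \frac{-225 - 3968}{-181 + 8184} = \left(-84720 + \left(106 - 11 + 262\right)\right) + \frac{1}{8003} \left(-4193\right) = \left(-84720 + 357\right) + \frac{1}{8003} \left(-4193\right) = -84363 - \frac{4193}{8003} = - \frac{675161282}{8003}$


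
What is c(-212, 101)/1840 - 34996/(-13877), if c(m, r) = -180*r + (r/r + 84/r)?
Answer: -3794889195/515780336 ≈ -7.3576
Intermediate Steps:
c(m, r) = 1 - 180*r + 84/r (c(m, r) = -180*r + (1 + 84/r) = 1 - 180*r + 84/r)
c(-212, 101)/1840 - 34996/(-13877) = (1 - 180*101 + 84/101)/1840 - 34996/(-13877) = (1 - 18180 + 84*(1/101))*(1/1840) - 34996*(-1/13877) = (1 - 18180 + 84/101)*(1/1840) + 34996/13877 = -1835995/101*1/1840 + 34996/13877 = -367199/37168 + 34996/13877 = -3794889195/515780336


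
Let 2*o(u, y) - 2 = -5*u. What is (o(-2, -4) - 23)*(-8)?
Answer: 136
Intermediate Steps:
o(u, y) = 1 - 5*u/2 (o(u, y) = 1 + (-5*u)/2 = 1 - 5*u/2)
(o(-2, -4) - 23)*(-8) = ((1 - 5/2*(-2)) - 23)*(-8) = ((1 + 5) - 23)*(-8) = (6 - 23)*(-8) = -17*(-8) = 136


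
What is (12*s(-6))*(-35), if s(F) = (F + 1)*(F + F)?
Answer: -25200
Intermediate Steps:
s(F) = 2*F*(1 + F) (s(F) = (1 + F)*(2*F) = 2*F*(1 + F))
(12*s(-6))*(-35) = (12*(2*(-6)*(1 - 6)))*(-35) = (12*(2*(-6)*(-5)))*(-35) = (12*60)*(-35) = 720*(-35) = -25200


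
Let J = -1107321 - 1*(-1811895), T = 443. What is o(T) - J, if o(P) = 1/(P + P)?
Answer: -624252563/886 ≈ -7.0457e+5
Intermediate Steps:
o(P) = 1/(2*P)
J = 704574 (J = -1107321 + 1811895 = 704574)
o(T) - J = (½)/443 - 1*704574 = (½)*(1/443) - 704574 = 1/886 - 704574 = -624252563/886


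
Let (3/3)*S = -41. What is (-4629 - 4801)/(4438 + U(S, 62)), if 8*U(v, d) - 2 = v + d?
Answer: -75440/35527 ≈ -2.1235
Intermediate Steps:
S = -41
U(v, d) = ¼ + d/8 + v/8 (U(v, d) = ¼ + (v + d)/8 = ¼ + (d + v)/8 = ¼ + (d/8 + v/8) = ¼ + d/8 + v/8)
(-4629 - 4801)/(4438 + U(S, 62)) = (-4629 - 4801)/(4438 + (¼ + (⅛)*62 + (⅛)*(-41))) = -9430/(4438 + (¼ + 31/4 - 41/8)) = -9430/(4438 + 23/8) = -9430/35527/8 = -9430*8/35527 = -75440/35527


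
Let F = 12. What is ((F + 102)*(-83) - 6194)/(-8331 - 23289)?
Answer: 3914/7905 ≈ 0.49513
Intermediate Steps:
((F + 102)*(-83) - 6194)/(-8331 - 23289) = ((12 + 102)*(-83) - 6194)/(-8331 - 23289) = (114*(-83) - 6194)/(-31620) = (-9462 - 6194)*(-1/31620) = -15656*(-1/31620) = 3914/7905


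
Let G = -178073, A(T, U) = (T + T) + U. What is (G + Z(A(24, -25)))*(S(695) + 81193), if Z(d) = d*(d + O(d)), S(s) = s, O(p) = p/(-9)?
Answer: -43630608800/3 ≈ -1.4544e+10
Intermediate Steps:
O(p) = -p/9 (O(p) = p*(-⅑) = -p/9)
A(T, U) = U + 2*T (A(T, U) = 2*T + U = U + 2*T)
Z(d) = 8*d²/9 (Z(d) = d*(d - d/9) = d*(8*d/9) = 8*d²/9)
(G + Z(A(24, -25)))*(S(695) + 81193) = (-178073 + 8*(-25 + 2*24)²/9)*(695 + 81193) = (-178073 + 8*(-25 + 48)²/9)*81888 = (-178073 + (8/9)*23²)*81888 = (-178073 + (8/9)*529)*81888 = (-178073 + 4232/9)*81888 = -1598425/9*81888 = -43630608800/3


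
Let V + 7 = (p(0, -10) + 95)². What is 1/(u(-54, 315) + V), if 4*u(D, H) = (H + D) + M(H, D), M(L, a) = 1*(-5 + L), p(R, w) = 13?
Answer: 4/47199 ≈ 8.4748e-5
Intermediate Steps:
M(L, a) = -5 + L
u(D, H) = -5/4 + H/2 + D/4 (u(D, H) = ((H + D) + (-5 + H))/4 = ((D + H) + (-5 + H))/4 = (-5 + D + 2*H)/4 = -5/4 + H/2 + D/4)
V = 11657 (V = -7 + (13 + 95)² = -7 + 108² = -7 + 11664 = 11657)
1/(u(-54, 315) + V) = 1/((-5/4 + (½)*315 + (¼)*(-54)) + 11657) = 1/((-5/4 + 315/2 - 27/2) + 11657) = 1/(571/4 + 11657) = 1/(47199/4) = 4/47199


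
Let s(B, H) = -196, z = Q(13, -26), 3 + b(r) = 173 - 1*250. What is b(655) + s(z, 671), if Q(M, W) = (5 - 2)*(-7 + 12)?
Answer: -276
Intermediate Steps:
Q(M, W) = 15 (Q(M, W) = 3*5 = 15)
b(r) = -80 (b(r) = -3 + (173 - 1*250) = -3 + (173 - 250) = -3 - 77 = -80)
z = 15
b(655) + s(z, 671) = -80 - 196 = -276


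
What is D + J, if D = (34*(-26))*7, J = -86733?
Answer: -92921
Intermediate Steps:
D = -6188 (D = -884*7 = -6188)
D + J = -6188 - 86733 = -92921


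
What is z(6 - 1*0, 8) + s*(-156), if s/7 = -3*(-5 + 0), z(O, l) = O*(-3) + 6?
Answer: -16392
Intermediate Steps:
z(O, l) = 6 - 3*O (z(O, l) = -3*O + 6 = 6 - 3*O)
s = 105 (s = 7*(-3*(-5 + 0)) = 7*(-3*(-5)) = 7*15 = 105)
z(6 - 1*0, 8) + s*(-156) = (6 - 3*(6 - 1*0)) + 105*(-156) = (6 - 3*(6 + 0)) - 16380 = (6 - 3*6) - 16380 = (6 - 18) - 16380 = -12 - 16380 = -16392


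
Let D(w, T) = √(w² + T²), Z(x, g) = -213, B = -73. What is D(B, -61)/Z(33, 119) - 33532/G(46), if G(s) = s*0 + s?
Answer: -16766/23 - 5*√362/213 ≈ -729.40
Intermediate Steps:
G(s) = s (G(s) = 0 + s = s)
D(w, T) = √(T² + w²)
D(B, -61)/Z(33, 119) - 33532/G(46) = √((-61)² + (-73)²)/(-213) - 33532/46 = √(3721 + 5329)*(-1/213) - 33532*1/46 = √9050*(-1/213) - 16766/23 = (5*√362)*(-1/213) - 16766/23 = -5*√362/213 - 16766/23 = -16766/23 - 5*√362/213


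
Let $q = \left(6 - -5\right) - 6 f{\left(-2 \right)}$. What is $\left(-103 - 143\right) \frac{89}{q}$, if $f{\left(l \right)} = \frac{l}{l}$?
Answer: $- \frac{21894}{5} \approx -4378.8$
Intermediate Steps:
$f{\left(l \right)} = 1$
$q = 5$ ($q = \left(6 - -5\right) - 6 = \left(6 + 5\right) - 6 = 11 - 6 = 5$)
$\left(-103 - 143\right) \frac{89}{q} = \left(-103 - 143\right) \frac{89}{5} = - 246 \cdot 89 \cdot \frac{1}{5} = \left(-246\right) \frac{89}{5} = - \frac{21894}{5}$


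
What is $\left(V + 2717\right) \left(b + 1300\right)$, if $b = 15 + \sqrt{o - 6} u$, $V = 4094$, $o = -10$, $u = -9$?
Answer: $8956465 - 245196 i \approx 8.9565 \cdot 10^{6} - 2.452 \cdot 10^{5} i$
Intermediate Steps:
$b = 15 - 36 i$ ($b = 15 + \sqrt{-10 - 6} \left(-9\right) = 15 + \sqrt{-16} \left(-9\right) = 15 + 4 i \left(-9\right) = 15 - 36 i \approx 15.0 - 36.0 i$)
$\left(V + 2717\right) \left(b + 1300\right) = \left(4094 + 2717\right) \left(\left(15 - 36 i\right) + 1300\right) = 6811 \left(1315 - 36 i\right) = 8956465 - 245196 i$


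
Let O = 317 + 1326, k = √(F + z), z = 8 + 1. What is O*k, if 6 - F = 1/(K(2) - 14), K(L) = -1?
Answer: 1643*√3390/15 ≈ 6377.4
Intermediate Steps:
F = 91/15 (F = 6 - 1/(-1 - 14) = 6 - 1/(-15) = 6 - 1*(-1/15) = 6 + 1/15 = 91/15 ≈ 6.0667)
z = 9
k = √3390/15 (k = √(91/15 + 9) = √(226/15) = √3390/15 ≈ 3.8816)
O = 1643
O*k = 1643*(√3390/15) = 1643*√3390/15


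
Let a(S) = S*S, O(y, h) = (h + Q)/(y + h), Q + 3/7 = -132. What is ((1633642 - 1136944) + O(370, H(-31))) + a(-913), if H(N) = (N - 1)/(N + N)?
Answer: 106956098709/80402 ≈ 1.3303e+6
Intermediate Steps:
H(N) = (-1 + N)/(2*N) (H(N) = (-1 + N)/((2*N)) = (-1 + N)*(1/(2*N)) = (-1 + N)/(2*N))
Q = -927/7 (Q = -3/7 - 132 = -927/7 ≈ -132.43)
O(y, h) = (-927/7 + h)/(h + y) (O(y, h) = (h - 927/7)/(y + h) = (-927/7 + h)/(h + y))
a(S) = S**2
((1633642 - 1136944) + O(370, H(-31))) + a(-913) = ((1633642 - 1136944) + (-927/7 + (1/2)*(-1 - 31)/(-31))/((1/2)*(-1 - 31)/(-31) + 370)) + (-913)**2 = (496698 + (-927/7 + (1/2)*(-1/31)*(-32))/((1/2)*(-1/31)*(-32) + 370)) + 833569 = (496698 + (-927/7 + 16/31)/(16/31 + 370)) + 833569 = (496698 - 28625/217/(11486/31)) + 833569 = (496698 + (31/11486)*(-28625/217)) + 833569 = (496698 - 28625/80402) + 833569 = 39935483971/80402 + 833569 = 106956098709/80402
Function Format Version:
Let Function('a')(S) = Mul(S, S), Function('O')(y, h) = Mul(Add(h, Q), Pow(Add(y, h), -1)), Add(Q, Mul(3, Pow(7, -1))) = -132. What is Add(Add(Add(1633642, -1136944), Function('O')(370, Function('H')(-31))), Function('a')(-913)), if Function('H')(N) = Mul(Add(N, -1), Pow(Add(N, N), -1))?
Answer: Rational(106956098709, 80402) ≈ 1.3303e+6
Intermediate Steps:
Function('H')(N) = Mul(Rational(1, 2), Pow(N, -1), Add(-1, N)) (Function('H')(N) = Mul(Add(-1, N), Pow(Mul(2, N), -1)) = Mul(Add(-1, N), Mul(Rational(1, 2), Pow(N, -1))) = Mul(Rational(1, 2), Pow(N, -1), Add(-1, N)))
Q = Rational(-927, 7) (Q = Add(Rational(-3, 7), -132) = Rational(-927, 7) ≈ -132.43)
Function('O')(y, h) = Mul(Pow(Add(h, y), -1), Add(Rational(-927, 7), h)) (Function('O')(y, h) = Mul(Add(h, Rational(-927, 7)), Pow(Add(y, h), -1)) = Mul(Add(Rational(-927, 7), h), Pow(Add(h, y), -1)) = Mul(Pow(Add(h, y), -1), Add(Rational(-927, 7), h)))
Function('a')(S) = Pow(S, 2)
Add(Add(Add(1633642, -1136944), Function('O')(370, Function('H')(-31))), Function('a')(-913)) = Add(Add(Add(1633642, -1136944), Mul(Pow(Add(Mul(Rational(1, 2), Pow(-31, -1), Add(-1, -31)), 370), -1), Add(Rational(-927, 7), Mul(Rational(1, 2), Pow(-31, -1), Add(-1, -31))))), Pow(-913, 2)) = Add(Add(496698, Mul(Pow(Add(Mul(Rational(1, 2), Rational(-1, 31), -32), 370), -1), Add(Rational(-927, 7), Mul(Rational(1, 2), Rational(-1, 31), -32)))), 833569) = Add(Add(496698, Mul(Pow(Add(Rational(16, 31), 370), -1), Add(Rational(-927, 7), Rational(16, 31)))), 833569) = Add(Add(496698, Mul(Pow(Rational(11486, 31), -1), Rational(-28625, 217))), 833569) = Add(Add(496698, Mul(Rational(31, 11486), Rational(-28625, 217))), 833569) = Add(Add(496698, Rational(-28625, 80402)), 833569) = Add(Rational(39935483971, 80402), 833569) = Rational(106956098709, 80402)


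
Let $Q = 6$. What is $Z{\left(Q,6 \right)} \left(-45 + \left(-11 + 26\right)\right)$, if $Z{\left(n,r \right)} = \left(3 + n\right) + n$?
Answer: $-450$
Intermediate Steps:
$Z{\left(n,r \right)} = 3 + 2 n$
$Z{\left(Q,6 \right)} \left(-45 + \left(-11 + 26\right)\right) = \left(3 + 2 \cdot 6\right) \left(-45 + \left(-11 + 26\right)\right) = \left(3 + 12\right) \left(-45 + 15\right) = 15 \left(-30\right) = -450$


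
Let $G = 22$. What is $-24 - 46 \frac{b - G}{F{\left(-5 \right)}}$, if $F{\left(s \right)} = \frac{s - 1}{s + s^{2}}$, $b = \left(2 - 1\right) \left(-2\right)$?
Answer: $-3704$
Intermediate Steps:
$b = -2$ ($b = 1 \left(-2\right) = -2$)
$F{\left(s \right)} = \frac{-1 + s}{s + s^{2}}$
$-24 - 46 \frac{b - G}{F{\left(-5 \right)}} = -24 - 46 \frac{-2 - 22}{\frac{1}{-5} \frac{1}{1 - 5} \left(-1 - 5\right)} = -24 - 46 \frac{-2 - 22}{\left(- \frac{1}{5}\right) \frac{1}{-4} \left(-6\right)} = -24 - 46 \left(- \frac{24}{\left(- \frac{1}{5}\right) \left(- \frac{1}{4}\right) \left(-6\right)}\right) = -24 - 46 \left(- \frac{24}{- \frac{3}{10}}\right) = -24 - 46 \left(\left(-24\right) \left(- \frac{10}{3}\right)\right) = -24 - 3680 = -3704$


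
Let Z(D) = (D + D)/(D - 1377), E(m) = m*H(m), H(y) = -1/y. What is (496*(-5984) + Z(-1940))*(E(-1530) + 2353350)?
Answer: -23168872479502392/3317 ≈ -6.9849e+12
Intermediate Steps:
E(m) = -1 (E(m) = m*(-1/m) = -1)
Z(D) = 2*D/(-1377 + D) (Z(D) = (2*D)/(-1377 + D) = 2*D/(-1377 + D))
(496*(-5984) + Z(-1940))*(E(-1530) + 2353350) = (496*(-5984) + 2*(-1940)/(-1377 - 1940))*(-1 + 2353350) = (-2968064 + 2*(-1940)/(-3317))*2353349 = (-2968064 + 2*(-1940)*(-1/3317))*2353349 = (-2968064 + 3880/3317)*2353349 = -9845064408/3317*2353349 = -23168872479502392/3317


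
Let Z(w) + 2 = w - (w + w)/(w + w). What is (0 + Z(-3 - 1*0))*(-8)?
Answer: 48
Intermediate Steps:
Z(w) = -3 + w (Z(w) = -2 + (w - (w + w)/(w + w)) = -2 + (w - 2*w/(2*w)) = -2 + (w - 2*w*1/(2*w)) = -2 + (w - 1*1) = -2 + (w - 1) = -2 + (-1 + w) = -3 + w)
(0 + Z(-3 - 1*0))*(-8) = (0 + (-3 + (-3 - 1*0)))*(-8) = (0 + (-3 + (-3 + 0)))*(-8) = (0 + (-3 - 3))*(-8) = (0 - 6)*(-8) = -6*(-8) = 48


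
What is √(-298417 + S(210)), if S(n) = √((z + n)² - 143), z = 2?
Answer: √(-298417 + √44801) ≈ 546.08*I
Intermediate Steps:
S(n) = √(-143 + (2 + n)²) (S(n) = √((2 + n)² - 143) = √(-143 + (2 + n)²))
√(-298417 + S(210)) = √(-298417 + √(-143 + (2 + 210)²)) = √(-298417 + √(-143 + 212²)) = √(-298417 + √(-143 + 44944)) = √(-298417 + √44801)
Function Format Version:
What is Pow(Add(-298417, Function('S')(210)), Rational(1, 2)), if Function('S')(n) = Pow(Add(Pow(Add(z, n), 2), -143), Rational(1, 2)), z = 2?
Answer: Pow(Add(-298417, Pow(44801, Rational(1, 2))), Rational(1, 2)) ≈ Mul(546.08, I)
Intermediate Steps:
Function('S')(n) = Pow(Add(-143, Pow(Add(2, n), 2)), Rational(1, 2)) (Function('S')(n) = Pow(Add(Pow(Add(2, n), 2), -143), Rational(1, 2)) = Pow(Add(-143, Pow(Add(2, n), 2)), Rational(1, 2)))
Pow(Add(-298417, Function('S')(210)), Rational(1, 2)) = Pow(Add(-298417, Pow(Add(-143, Pow(Add(2, 210), 2)), Rational(1, 2))), Rational(1, 2)) = Pow(Add(-298417, Pow(Add(-143, Pow(212, 2)), Rational(1, 2))), Rational(1, 2)) = Pow(Add(-298417, Pow(Add(-143, 44944), Rational(1, 2))), Rational(1, 2)) = Pow(Add(-298417, Pow(44801, Rational(1, 2))), Rational(1, 2))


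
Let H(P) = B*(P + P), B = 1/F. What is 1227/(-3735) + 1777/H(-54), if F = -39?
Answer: 9582007/14940 ≈ 641.37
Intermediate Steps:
B = -1/39 (B = 1/(-39) = -1/39 ≈ -0.025641)
H(P) = -2*P/39 (H(P) = -(P + P)/39 = -2*P/39)
1227/(-3735) + 1777/H(-54) = 1227/(-3735) + 1777/((-2/39*(-54))) = 1227*(-1/3735) + 1777/(36/13) = -409/1245 + 1777*(13/36) = -409/1245 + 23101/36 = 9582007/14940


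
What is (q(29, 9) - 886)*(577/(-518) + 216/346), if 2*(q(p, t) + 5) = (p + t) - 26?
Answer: 38831145/89614 ≈ 433.32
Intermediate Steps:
q(p, t) = -18 + p/2 + t/2 (q(p, t) = -5 + ((p + t) - 26)/2 = -5 + (-26 + p + t)/2 = -5 + (-13 + p/2 + t/2) = -18 + p/2 + t/2)
(q(29, 9) - 886)*(577/(-518) + 216/346) = ((-18 + (1/2)*29 + (1/2)*9) - 886)*(577/(-518) + 216/346) = ((-18 + 29/2 + 9/2) - 886)*(577*(-1/518) + 216*(1/346)) = (1 - 886)*(-577/518 + 108/173) = -885*(-43877/89614) = 38831145/89614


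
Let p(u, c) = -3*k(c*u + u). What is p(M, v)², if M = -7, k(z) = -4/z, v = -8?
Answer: 144/2401 ≈ 0.059975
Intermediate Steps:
p(u, c) = 12/(u + c*u) (p(u, c) = -(-12)/(c*u + u) = -(-12)/(u + c*u) = 12/(u + c*u))
p(M, v)² = (12/(-7*(1 - 8)))² = (12*(-⅐)/(-7))² = (12*(-⅐)*(-⅐))² = (12/49)² = 144/2401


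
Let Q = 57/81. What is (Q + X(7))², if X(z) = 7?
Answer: 43264/729 ≈ 59.347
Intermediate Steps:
Q = 19/27 (Q = 57*(1/81) = 19/27 ≈ 0.70370)
(Q + X(7))² = (19/27 + 7)² = (208/27)² = 43264/729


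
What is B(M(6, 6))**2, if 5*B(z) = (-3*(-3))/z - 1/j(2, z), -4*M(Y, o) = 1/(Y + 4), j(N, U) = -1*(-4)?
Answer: 2076481/400 ≈ 5191.2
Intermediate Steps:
j(N, U) = 4
M(Y, o) = -1/(4*(4 + Y)) (M(Y, o) = -1/(4*(Y + 4)) = -1/(4*(4 + Y)))
B(z) = -1/20 + 9/(5*z) (B(z) = ((-3*(-3))/z - 1/4)/5 = (9/z - 1*1/4)/5 = (9/z - 1/4)/5 = (-1/4 + 9/z)/5 = -1/20 + 9/(5*z))
B(M(6, 6))**2 = ((36 - (-1)/(16 + 4*6))/(20*((-1/(16 + 4*6)))))**2 = ((36 - (-1)/(16 + 24))/(20*((-1/(16 + 24)))))**2 = ((36 - (-1)/40)/(20*((-1/40))))**2 = ((36 - (-1)/40)/(20*((-1*1/40))))**2 = ((36 - 1*(-1/40))/(20*(-1/40)))**2 = ((1/20)*(-40)*(36 + 1/40))**2 = ((1/20)*(-40)*(1441/40))**2 = (-1441/20)**2 = 2076481/400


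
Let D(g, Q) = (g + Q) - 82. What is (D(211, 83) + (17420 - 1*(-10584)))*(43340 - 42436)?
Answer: 25507264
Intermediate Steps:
D(g, Q) = -82 + Q + g (D(g, Q) = (Q + g) - 82 = -82 + Q + g)
(D(211, 83) + (17420 - 1*(-10584)))*(43340 - 42436) = ((-82 + 83 + 211) + (17420 - 1*(-10584)))*(43340 - 42436) = (212 + (17420 + 10584))*904 = (212 + 28004)*904 = 28216*904 = 25507264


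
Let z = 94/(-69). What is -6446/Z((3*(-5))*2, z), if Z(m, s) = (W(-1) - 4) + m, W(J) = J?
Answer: 6446/35 ≈ 184.17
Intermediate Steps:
z = -94/69 (z = 94*(-1/69) = -94/69 ≈ -1.3623)
Z(m, s) = -5 + m (Z(m, s) = (-1 - 4) + m = -5 + m)
-6446/Z((3*(-5))*2, z) = -6446/(-5 + (3*(-5))*2) = -6446/(-5 - 15*2) = -6446/(-5 - 30) = -6446/(-35) = -6446*(-1/35) = 6446/35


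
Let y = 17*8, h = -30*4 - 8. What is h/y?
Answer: -16/17 ≈ -0.94118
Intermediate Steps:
h = -128 (h = -120 - 8 = -128)
y = 136
h/y = -128/136 = -128*1/136 = -16/17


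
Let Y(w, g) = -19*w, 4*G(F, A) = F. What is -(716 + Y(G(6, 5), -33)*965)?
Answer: 53573/2 ≈ 26787.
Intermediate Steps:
G(F, A) = F/4
-(716 + Y(G(6, 5), -33)*965) = -(716 - 19*6/4*965) = -(716 - 19*3/2*965) = -(716 - 57/2*965) = -(716 - 55005/2) = -1*(-53573/2) = 53573/2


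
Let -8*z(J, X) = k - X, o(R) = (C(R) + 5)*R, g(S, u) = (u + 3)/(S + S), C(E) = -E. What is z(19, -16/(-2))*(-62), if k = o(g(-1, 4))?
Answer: -4681/16 ≈ -292.56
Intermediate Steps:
g(S, u) = (3 + u)/(2*S) (g(S, u) = (3 + u)/((2*S)) = (3 + u)*(1/(2*S)) = (3 + u)/(2*S))
o(R) = R*(5 - R) (o(R) = (-R + 5)*R = (5 - R)*R = R*(5 - R))
k = -119/4 (k = ((½)*(3 + 4)/(-1))*(5 - (3 + 4)/(2*(-1))) = ((½)*(-1)*7)*(5 - (-1)*7/2) = -7*(5 - 1*(-7/2))/2 = -7*(5 + 7/2)/2 = -7/2*17/2 = -119/4 ≈ -29.750)
z(J, X) = 119/32 + X/8 (z(J, X) = -(-119/4 - X)/8 = 119/32 + X/8)
z(19, -16/(-2))*(-62) = (119/32 + (-16/(-2))/8)*(-62) = (119/32 + (-16*(-½))/8)*(-62) = (119/32 + (⅛)*8)*(-62) = (119/32 + 1)*(-62) = (151/32)*(-62) = -4681/16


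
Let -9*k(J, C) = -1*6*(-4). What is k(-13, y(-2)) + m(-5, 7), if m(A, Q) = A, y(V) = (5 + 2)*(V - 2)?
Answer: -23/3 ≈ -7.6667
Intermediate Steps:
y(V) = -14 + 7*V (y(V) = 7*(-2 + V) = -14 + 7*V)
k(J, C) = -8/3 (k(J, C) = -(-1*6)*(-4)/9 = -(-2)*(-4)/3 = -⅑*24 = -8/3)
k(-13, y(-2)) + m(-5, 7) = -8/3 - 5 = -23/3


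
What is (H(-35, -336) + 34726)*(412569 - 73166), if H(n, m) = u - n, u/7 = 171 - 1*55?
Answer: 12073582919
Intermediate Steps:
u = 812 (u = 7*(171 - 1*55) = 7*(171 - 55) = 7*116 = 812)
H(n, m) = 812 - n
(H(-35, -336) + 34726)*(412569 - 73166) = ((812 - 1*(-35)) + 34726)*(412569 - 73166) = ((812 + 35) + 34726)*339403 = (847 + 34726)*339403 = 35573*339403 = 12073582919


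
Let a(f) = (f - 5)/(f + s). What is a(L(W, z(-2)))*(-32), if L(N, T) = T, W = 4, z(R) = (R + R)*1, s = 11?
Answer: 288/7 ≈ 41.143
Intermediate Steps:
z(R) = 2*R (z(R) = (2*R)*1 = 2*R)
a(f) = (-5 + f)/(11 + f) (a(f) = (f - 5)/(f + 11) = (-5 + f)/(11 + f))
a(L(W, z(-2)))*(-32) = ((-5 + 2*(-2))/(11 + 2*(-2)))*(-32) = ((-5 - 4)/(11 - 4))*(-32) = (-9/7)*(-32) = ((⅐)*(-9))*(-32) = -9/7*(-32) = 288/7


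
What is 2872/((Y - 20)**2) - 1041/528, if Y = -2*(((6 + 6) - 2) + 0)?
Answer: -777/4400 ≈ -0.17659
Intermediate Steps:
Y = -20 (Y = -2*((12 - 2) + 0) = -2*(10 + 0) = -2*10 = -20)
2872/((Y - 20)**2) - 1041/528 = 2872/((-20 - 20)**2) - 1041/528 = 2872/((-40)**2) - 1041*1/528 = 2872/1600 - 347/176 = 2872*(1/1600) - 347/176 = 359/200 - 347/176 = -777/4400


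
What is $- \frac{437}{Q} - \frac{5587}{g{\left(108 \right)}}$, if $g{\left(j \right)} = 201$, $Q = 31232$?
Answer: $- \frac{174581021}{6277632} \approx -27.81$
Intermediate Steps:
$- \frac{437}{Q} - \frac{5587}{g{\left(108 \right)}} = - \frac{437}{31232} - \frac{5587}{201} = - \frac{174581021}{6277632}$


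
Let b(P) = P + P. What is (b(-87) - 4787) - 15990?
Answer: -20951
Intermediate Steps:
b(P) = 2*P
(b(-87) - 4787) - 15990 = (2*(-87) - 4787) - 15990 = (-174 - 4787) - 15990 = -4961 - 15990 = -20951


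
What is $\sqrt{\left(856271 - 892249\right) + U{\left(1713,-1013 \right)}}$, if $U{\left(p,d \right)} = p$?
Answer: $i \sqrt{34265} \approx 185.11 i$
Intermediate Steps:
$\sqrt{\left(856271 - 892249\right) + U{\left(1713,-1013 \right)}} = \sqrt{\left(856271 - 892249\right) + 1713} = \sqrt{-35978 + 1713} = \sqrt{-34265} = i \sqrt{34265}$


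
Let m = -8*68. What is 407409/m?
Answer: -407409/544 ≈ -748.91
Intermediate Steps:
m = -544
407409/m = 407409/(-544) = 407409*(-1/544) = -407409/544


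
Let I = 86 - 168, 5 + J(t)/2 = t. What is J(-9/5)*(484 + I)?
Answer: -27336/5 ≈ -5467.2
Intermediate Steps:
J(t) = -10 + 2*t
I = -82
J(-9/5)*(484 + I) = (-10 + 2*(-9/5))*(484 - 82) = (-10 + 2*(-9*⅕))*402 = (-10 + 2*(-9/5))*402 = (-10 - 18/5)*402 = -68/5*402 = -27336/5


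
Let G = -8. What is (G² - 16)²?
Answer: 2304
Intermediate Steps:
(G² - 16)² = ((-8)² - 16)² = (64 - 16)² = 48² = 2304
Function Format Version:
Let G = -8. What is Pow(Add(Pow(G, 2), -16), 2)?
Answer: 2304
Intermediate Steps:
Pow(Add(Pow(G, 2), -16), 2) = Pow(Add(Pow(-8, 2), -16), 2) = Pow(Add(64, -16), 2) = Pow(48, 2) = 2304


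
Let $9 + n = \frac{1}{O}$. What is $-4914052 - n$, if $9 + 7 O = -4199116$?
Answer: $- \frac{2947811544624}{599875} \approx -4.914 \cdot 10^{6}$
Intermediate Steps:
$O = -599875$ ($O = - \frac{9}{7} + \frac{1}{7} \left(-4199116\right) = - \frac{9}{7} - \frac{4199116}{7} = -599875$)
$n = - \frac{5398876}{599875}$ ($n = -9 + \frac{1}{-599875} = -9 - \frac{1}{599875} = - \frac{5398876}{599875} \approx -9.0$)
$-4914052 - n = -4914052 - - \frac{5398876}{599875} = -4914052 + \frac{5398876}{599875} = - \frac{2947811544624}{599875}$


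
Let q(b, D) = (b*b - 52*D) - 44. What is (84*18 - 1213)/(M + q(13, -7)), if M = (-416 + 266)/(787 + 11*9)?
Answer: 132457/216552 ≈ 0.61166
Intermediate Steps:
q(b, D) = -44 + b**2 - 52*D (q(b, D) = (b**2 - 52*D) - 44 = -44 + b**2 - 52*D)
M = -75/443 (M = -150/(787 + 99) = -150/886 = -150*1/886 = -75/443 ≈ -0.16930)
(84*18 - 1213)/(M + q(13, -7)) = (84*18 - 1213)/(-75/443 + (-44 + 13**2 - 52*(-7))) = (1512 - 1213)/(-75/443 + (-44 + 169 + 364)) = 299/(-75/443 + 489) = 299/(216552/443) = 299*(443/216552) = 132457/216552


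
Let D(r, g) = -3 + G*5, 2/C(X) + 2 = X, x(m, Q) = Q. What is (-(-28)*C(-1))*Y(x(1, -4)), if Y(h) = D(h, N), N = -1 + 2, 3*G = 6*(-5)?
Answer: 2968/3 ≈ 989.33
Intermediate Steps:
G = -10 (G = (6*(-5))/3 = (⅓)*(-30) = -10)
N = 1
C(X) = 2/(-2 + X)
D(r, g) = -53 (D(r, g) = -3 - 10*5 = -3 - 50 = -53)
Y(h) = -53
(-(-28)*C(-1))*Y(x(1, -4)) = -(-28)*2/(-2 - 1)*(-53) = -(-28)*2/(-3)*(-53) = -(-28)*2*(-⅓)*(-53) = -(-28)*(-2)/3*(-53) = -28*⅔*(-53) = -56/3*(-53) = 2968/3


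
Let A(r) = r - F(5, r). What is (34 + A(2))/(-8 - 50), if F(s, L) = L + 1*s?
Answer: -1/2 ≈ -0.50000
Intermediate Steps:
F(s, L) = L + s
A(r) = -5 (A(r) = r - (r + 5) = r - (5 + r) = r + (-5 - r) = -5)
(34 + A(2))/(-8 - 50) = (34 - 5)/(-8 - 50) = 29/(-58) = 29*(-1/58) = -1/2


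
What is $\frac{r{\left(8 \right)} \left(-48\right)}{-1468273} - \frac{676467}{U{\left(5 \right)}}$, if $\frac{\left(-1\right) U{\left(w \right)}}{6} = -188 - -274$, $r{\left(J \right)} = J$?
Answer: $\frac{331079476545}{252542956} \approx 1311.0$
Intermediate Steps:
$U{\left(w \right)} = -516$ ($U{\left(w \right)} = - 6 \left(-188 - -274\right) = - 6 \left(-188 + 274\right) = \left(-6\right) 86 = -516$)
$\frac{r{\left(8 \right)} \left(-48\right)}{-1468273} - \frac{676467}{U{\left(5 \right)}} = \frac{8 \left(-48\right)}{-1468273} - \frac{676467}{-516} = \left(-384\right) \left(- \frac{1}{1468273}\right) - - \frac{225489}{172} = \frac{384}{1468273} + \frac{225489}{172} = \frac{331079476545}{252542956}$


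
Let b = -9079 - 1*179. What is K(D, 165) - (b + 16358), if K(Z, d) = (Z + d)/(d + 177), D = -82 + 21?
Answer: -1214048/171 ≈ -7099.7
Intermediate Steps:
D = -61
b = -9258 (b = -9079 - 179 = -9258)
K(Z, d) = (Z + d)/(177 + d)
K(D, 165) - (b + 16358) = (-61 + 165)/(177 + 165) - (-9258 + 16358) = 104/342 - 1*7100 = (1/342)*104 - 7100 = 52/171 - 7100 = -1214048/171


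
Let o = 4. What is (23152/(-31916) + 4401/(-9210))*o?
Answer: -58948706/12247765 ≈ -4.8130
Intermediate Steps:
(23152/(-31916) + 4401/(-9210))*o = (23152/(-31916) + 4401/(-9210))*4 = (23152*(-1/31916) + 4401*(-1/9210))*4 = (-5788/7979 - 1467/3070)*4 = -29474353/24495530*4 = -58948706/12247765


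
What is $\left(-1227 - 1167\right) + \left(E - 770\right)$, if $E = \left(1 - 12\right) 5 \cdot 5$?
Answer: $-3439$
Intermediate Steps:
$E = -275$ ($E = \left(-11\right) 25 = -275$)
$\left(-1227 - 1167\right) + \left(E - 770\right) = \left(-1227 - 1167\right) - 1045 = -2394 - 1045 = -3439$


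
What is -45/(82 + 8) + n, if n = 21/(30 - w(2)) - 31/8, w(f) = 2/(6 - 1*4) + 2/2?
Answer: -29/8 ≈ -3.6250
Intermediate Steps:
w(f) = 2 (w(f) = 2/(6 - 4) + 2*(½) = 2/2 + 1 = 2*(½) + 1 = 1 + 1 = 2)
n = -25/8 (n = 21/(30 - 1*2) - 31/8 = 21/(30 - 2) - 31*⅛ = 21/28 - 31/8 = 21*(1/28) - 31/8 = ¾ - 31/8 = -25/8 ≈ -3.1250)
-45/(82 + 8) + n = -45/(82 + 8) - 25/8 = -45/90 - 25/8 = -45*1/90 - 25/8 = -½ - 25/8 = -29/8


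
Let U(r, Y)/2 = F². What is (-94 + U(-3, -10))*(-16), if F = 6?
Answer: 352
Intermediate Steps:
U(r, Y) = 72 (U(r, Y) = 2*6² = 2*36 = 72)
(-94 + U(-3, -10))*(-16) = (-94 + 72)*(-16) = -22*(-16) = 352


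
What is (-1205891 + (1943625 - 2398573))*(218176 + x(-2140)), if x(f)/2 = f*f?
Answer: -15574311778464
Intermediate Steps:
x(f) = 2*f**2 (x(f) = 2*(f*f) = 2*f**2)
(-1205891 + (1943625 - 2398573))*(218176 + x(-2140)) = (-1205891 + (1943625 - 2398573))*(218176 + 2*(-2140)**2) = (-1205891 - 454948)*(218176 + 2*4579600) = -1660839*(218176 + 9159200) = -1660839*9377376 = -15574311778464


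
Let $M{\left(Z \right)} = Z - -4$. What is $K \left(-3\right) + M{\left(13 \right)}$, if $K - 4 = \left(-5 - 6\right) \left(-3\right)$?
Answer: $-94$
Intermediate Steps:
$M{\left(Z \right)} = 4 + Z$ ($M{\left(Z \right)} = Z + 4 = 4 + Z$)
$K = 37$ ($K = 4 + \left(-5 - 6\right) \left(-3\right) = 4 - -33 = 4 + 33 = 37$)
$K \left(-3\right) + M{\left(13 \right)} = 37 \left(-3\right) + \left(4 + 13\right) = -111 + 17 = -94$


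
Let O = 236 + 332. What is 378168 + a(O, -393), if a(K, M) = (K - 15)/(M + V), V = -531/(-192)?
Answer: 9444710408/24975 ≈ 3.7817e+5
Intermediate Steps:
O = 568
V = 177/64 (V = -531*(-1/192) = 177/64 ≈ 2.7656)
a(K, M) = (-15 + K)/(177/64 + M) (a(K, M) = (K - 15)/(M + 177/64) = (-15 + K)/(177/64 + M))
378168 + a(O, -393) = 378168 + 64*(-15 + 568)/(177 + 64*(-393)) = 378168 + 64*553/(177 - 25152) = 378168 + 64*553/(-24975) = 378168 + 64*(-1/24975)*553 = 378168 - 35392/24975 = 9444710408/24975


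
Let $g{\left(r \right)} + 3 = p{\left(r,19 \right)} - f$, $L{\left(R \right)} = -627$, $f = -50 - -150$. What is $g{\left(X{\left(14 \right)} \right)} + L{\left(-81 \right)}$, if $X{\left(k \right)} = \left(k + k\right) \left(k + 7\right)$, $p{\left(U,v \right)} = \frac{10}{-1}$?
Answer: $-740$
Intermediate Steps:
$p{\left(U,v \right)} = -10$ ($p{\left(U,v \right)} = 10 \left(-1\right) = -10$)
$f = 100$ ($f = -50 + 150 = 100$)
$X{\left(k \right)} = 2 k \left(7 + k\right)$
$g{\left(r \right)} = -113$ ($g{\left(r \right)} = -3 - 110 = -113$)
$g{\left(X{\left(14 \right)} \right)} + L{\left(-81 \right)} = -113 - 627 = -740$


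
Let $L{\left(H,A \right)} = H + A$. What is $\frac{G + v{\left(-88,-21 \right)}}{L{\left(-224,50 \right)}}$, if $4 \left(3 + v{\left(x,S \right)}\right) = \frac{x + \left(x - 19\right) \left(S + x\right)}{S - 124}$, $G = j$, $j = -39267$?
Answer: $\frac{4557635}{20184} \approx 225.8$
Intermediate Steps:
$G = -39267$
$v{\left(x,S \right)} = -3 + \frac{x + \left(-19 + x\right) \left(S + x\right)}{4 \left(-124 + S\right)}$ ($v{\left(x,S \right)} = -3 + \frac{\left(x + \left(x - 19\right) \left(S + x\right)\right) \frac{1}{S - 124}}{4} = -3 + \frac{\left(x + \left(-19 + x\right) \left(S + x\right)\right) \frac{1}{-124 + S}}{4} = -3 + \frac{\frac{1}{-124 + S} \left(x + \left(-19 + x\right) \left(S + x\right)\right)}{4} = -3 + \frac{x + \left(-19 + x\right) \left(S + x\right)}{4 \left(-124 + S\right)}$)
$L{\left(H,A \right)} = A + H$
$\frac{G + v{\left(-88,-21 \right)}}{L{\left(-224,50 \right)}} = \frac{-39267 + \frac{1488 + \left(-88\right)^{2} - -651 - -1584 - -1848}{4 \left(-124 - 21\right)}}{50 - 224} = \frac{-39267 + \frac{1488 + 7744 + 651 + 1584 + 1848}{4 \left(-145\right)}}{-174} = \left(-39267 + \frac{1}{4} \left(- \frac{1}{145}\right) 13315\right) \left(- \frac{1}{174}\right) = \left(-39267 - \frac{2663}{116}\right) \left(- \frac{1}{174}\right) = \left(- \frac{4557635}{116}\right) \left(- \frac{1}{174}\right) = \frac{4557635}{20184}$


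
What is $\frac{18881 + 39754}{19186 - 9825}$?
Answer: $\frac{58635}{9361} \approx 6.2638$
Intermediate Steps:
$\frac{18881 + 39754}{19186 - 9825} = \frac{58635}{9361}$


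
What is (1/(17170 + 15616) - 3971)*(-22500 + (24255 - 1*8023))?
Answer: 408025504470/16393 ≈ 2.4890e+7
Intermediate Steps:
(1/(17170 + 15616) - 3971)*(-22500 + (24255 - 1*8023)) = (1/32786 - 3971)*(-22500 + (24255 - 8023)) = (1/32786 - 3971)*(-22500 + 16232) = -130193205/32786*(-6268) = 408025504470/16393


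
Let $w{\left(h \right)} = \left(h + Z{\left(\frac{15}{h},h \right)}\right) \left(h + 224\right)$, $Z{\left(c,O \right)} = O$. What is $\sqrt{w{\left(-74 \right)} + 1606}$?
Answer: $i \sqrt{20594} \approx 143.51 i$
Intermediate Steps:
$w{\left(h \right)} = 2 h \left(224 + h\right)$ ($w{\left(h \right)} = \left(h + h\right) \left(h + 224\right) = 2 h \left(224 + h\right)$)
$\sqrt{w{\left(-74 \right)} + 1606} = \sqrt{2 \left(-74\right) \left(224 - 74\right) + 1606} = \sqrt{2 \left(-74\right) 150 + 1606} = \sqrt{-22200 + 1606} = \sqrt{-20594} = i \sqrt{20594}$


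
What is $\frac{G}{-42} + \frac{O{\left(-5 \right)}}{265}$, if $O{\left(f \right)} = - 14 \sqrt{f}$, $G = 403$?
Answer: $- \frac{403}{42} - \frac{14 i \sqrt{5}}{265} \approx -9.5952 - 0.11813 i$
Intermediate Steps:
$\frac{G}{-42} + \frac{O{\left(-5 \right)}}{265} = \frac{403}{-42} + \frac{\left(-14\right) \sqrt{-5}}{265} = 403 \left(- \frac{1}{42}\right) + - 14 i \sqrt{5} \cdot \frac{1}{265} = - \frac{403}{42} + - 14 i \sqrt{5} \cdot \frac{1}{265} = - \frac{403}{42} - \frac{14 i \sqrt{5}}{265}$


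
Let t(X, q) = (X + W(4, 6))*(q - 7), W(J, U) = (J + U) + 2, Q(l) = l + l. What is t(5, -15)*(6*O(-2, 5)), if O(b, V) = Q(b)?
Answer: 8976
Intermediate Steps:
Q(l) = 2*l
W(J, U) = 2 + J + U
O(b, V) = 2*b
t(X, q) = (-7 + q)*(12 + X) (t(X, q) = (X + (2 + 4 + 6))*(q - 7) = (X + 12)*(-7 + q) = (12 + X)*(-7 + q) = (-7 + q)*(12 + X))
t(5, -15)*(6*O(-2, 5)) = (-84 - 7*5 + 12*(-15) + 5*(-15))*(6*(2*(-2))) = (-84 - 35 - 180 - 75)*(6*(-4)) = -374*(-24) = 8976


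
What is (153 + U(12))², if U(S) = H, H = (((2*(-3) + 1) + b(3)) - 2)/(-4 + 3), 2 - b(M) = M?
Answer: 25921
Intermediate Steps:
b(M) = 2 - M
H = 8 (H = (((2*(-3) + 1) + (2 - 1*3)) - 2)/(-4 + 3) = (((-6 + 1) + (2 - 3)) - 2)/(-1) = ((-5 - 1) - 2)*(-1) = (-6 - 2)*(-1) = -8*(-1) = 8)
U(S) = 8
(153 + U(12))² = (153 + 8)² = 161² = 25921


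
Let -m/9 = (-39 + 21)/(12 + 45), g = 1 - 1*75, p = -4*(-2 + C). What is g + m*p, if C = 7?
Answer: -2486/19 ≈ -130.84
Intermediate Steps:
p = -20 (p = -4*(-2 + 7) = -4*5 = -20)
g = -74 (g = 1 - 75 = -74)
m = 54/19 (m = -9*(-39 + 21)/(12 + 45) = -(-162)/57 = -9*(-6/19) = 54/19 ≈ 2.8421)
g + m*p = -74 + (54/19)*(-20) = -74 - 1080/19 = -2486/19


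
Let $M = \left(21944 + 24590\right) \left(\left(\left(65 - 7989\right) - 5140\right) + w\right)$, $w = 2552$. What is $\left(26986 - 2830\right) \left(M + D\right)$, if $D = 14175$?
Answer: $-11815937184348$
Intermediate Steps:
$M = -489165408$ ($M = \left(21944 + 24590\right) \left(\left(\left(65 - 7989\right) - 5140\right) + 2552\right) = 46534 \left(\left(-7924 - 5140\right) + 2552\right) = 46534 \left(-13064 + 2552\right) = 46534 \left(-10512\right) = -489165408$)
$\left(26986 - 2830\right) \left(M + D\right) = \left(26986 - 2830\right) \left(-489165408 + 14175\right) = 24156 \left(-489151233\right) = -11815937184348$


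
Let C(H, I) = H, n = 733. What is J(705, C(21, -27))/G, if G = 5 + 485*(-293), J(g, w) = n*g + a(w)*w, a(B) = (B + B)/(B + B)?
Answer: -258393/71050 ≈ -3.6368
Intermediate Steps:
a(B) = 1 (a(B) = (2*B)/((2*B)) = (2*B)*(1/(2*B)) = 1)
J(g, w) = w + 733*g (J(g, w) = 733*g + 1*w = 733*g + w = w + 733*g)
G = -142100 (G = 5 - 142105 = -142100)
J(705, C(21, -27))/G = (21 + 733*705)/(-142100) = (21 + 516765)*(-1/142100) = 516786*(-1/142100) = -258393/71050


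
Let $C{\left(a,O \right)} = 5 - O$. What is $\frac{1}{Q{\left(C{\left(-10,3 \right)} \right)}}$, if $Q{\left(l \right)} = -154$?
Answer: $- \frac{1}{154} \approx -0.0064935$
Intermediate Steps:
$\frac{1}{Q{\left(C{\left(-10,3 \right)} \right)}} = \frac{1}{-154} = - \frac{1}{154}$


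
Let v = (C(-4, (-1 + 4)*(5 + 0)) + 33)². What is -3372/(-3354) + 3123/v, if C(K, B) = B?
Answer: 337845/143104 ≈ 2.3608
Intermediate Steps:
v = 2304 (v = ((-1 + 4)*(5 + 0) + 33)² = (3*5 + 33)² = (15 + 33)² = 48² = 2304)
-3372/(-3354) + 3123/v = -3372/(-3354) + 3123/2304 = -3372*(-1/3354) + 3123*(1/2304) = 562/559 + 347/256 = 337845/143104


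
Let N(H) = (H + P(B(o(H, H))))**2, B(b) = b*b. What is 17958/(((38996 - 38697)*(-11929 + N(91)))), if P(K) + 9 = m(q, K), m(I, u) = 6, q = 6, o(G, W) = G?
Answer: -5986/417105 ≈ -0.014351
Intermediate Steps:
B(b) = b**2
P(K) = -3 (P(K) = -9 + 6 = -3)
N(H) = (-3 + H)**2 (N(H) = (H - 3)**2 = (-3 + H)**2)
17958/(((38996 - 38697)*(-11929 + N(91)))) = 17958/(((38996 - 38697)*(-11929 + (-3 + 91)**2))) = 17958/((299*(-11929 + 88**2))) = 17958/((299*(-11929 + 7744))) = 17958/((299*(-4185))) = 17958/(-1251315) = 17958*(-1/1251315) = -5986/417105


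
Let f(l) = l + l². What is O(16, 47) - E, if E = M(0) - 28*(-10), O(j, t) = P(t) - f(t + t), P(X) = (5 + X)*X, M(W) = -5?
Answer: -6761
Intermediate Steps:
P(X) = X*(5 + X)
O(j, t) = t*(5 + t) - 2*t*(1 + 2*t) (O(j, t) = t*(5 + t) - (t + t)*(1 + (t + t)) = t*(5 + t) - 2*t*(1 + 2*t))
E = 275 (E = -5 - 28*(-10) = -5 + 280 = 275)
O(16, 47) - E = 3*47*(1 - 1*47) - 1*275 = 3*47*(1 - 47) - 275 = 3*47*(-46) - 275 = -6486 - 275 = -6761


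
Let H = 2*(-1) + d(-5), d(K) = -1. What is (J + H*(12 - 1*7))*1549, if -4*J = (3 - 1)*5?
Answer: -54215/2 ≈ -27108.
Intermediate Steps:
J = -5/2 (J = -(3 - 1)*5/4 = -5/2 ≈ -2.5000)
H = -3 (H = 2*(-1) - 1 = -2 - 1 = -3)
(J + H*(12 - 1*7))*1549 = (-5/2 - 3*(12 - 1*7))*1549 = (-5/2 - 3*(12 - 7))*1549 = (-5/2 - 3*5)*1549 = (-5/2 - 15)*1549 = -35/2*1549 = -54215/2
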